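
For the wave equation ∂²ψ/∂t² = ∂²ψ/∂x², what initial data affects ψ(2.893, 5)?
Domain of dependence: [-2.107, 7.893]. Signals travel at speed 1, so data within |x - 2.893| ≤ 1·5 = 5 can reach the point.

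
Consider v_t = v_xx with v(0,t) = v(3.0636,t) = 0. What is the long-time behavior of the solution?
As t → ∞, v → 0. Heat diffuses out through both boundaries.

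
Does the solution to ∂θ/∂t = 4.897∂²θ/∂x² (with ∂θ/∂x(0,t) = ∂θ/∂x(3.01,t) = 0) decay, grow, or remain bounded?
θ → constant (steady state). Heat is conserved (no flux at boundaries); solution approaches the spatial average.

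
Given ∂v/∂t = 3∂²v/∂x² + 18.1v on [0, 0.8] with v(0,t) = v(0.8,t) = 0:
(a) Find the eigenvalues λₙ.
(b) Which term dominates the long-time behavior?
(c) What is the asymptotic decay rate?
Eigenvalues: λₙ = 3n²π²/0.8² - 18.1.
First three modes:
  n=1: λ₁ = 3π²/0.8² - 18.1 ≈ 28.164
  n=2: λ₂ = 12π²/0.8² - 18.1 ≈ 166.955
  n=3: λ₃ = 27π²/0.8² - 18.1 ≈ 398.274
Since 3π²/0.8² ≈ 46.264 > 18.1, all λₙ > 0.
The n=1 mode decays slowest → dominates as t → ∞.
Asymptotic: v ~ c₁ sin(πx/0.8) e^{-λ₁t} with decay rate λ₁ ≈ 28.164.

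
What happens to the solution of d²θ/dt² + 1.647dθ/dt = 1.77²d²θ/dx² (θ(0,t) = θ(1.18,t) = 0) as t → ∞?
θ → 0. Damping (γ=1.647) dissipates energy; oscillations decay exponentially.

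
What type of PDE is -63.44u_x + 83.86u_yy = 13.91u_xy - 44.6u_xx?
Rewriting in standard form: 44.6u_xx - 13.91u_xy + 83.86u_yy - 63.44u_x = 0. With A = 44.6, B = -13.91, C = 83.86, the discriminant is -14767.1359. This is an elliptic PDE.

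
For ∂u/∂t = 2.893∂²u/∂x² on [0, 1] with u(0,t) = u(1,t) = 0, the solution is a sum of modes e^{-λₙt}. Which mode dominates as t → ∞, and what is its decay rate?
Eigenvalues: λₙ = 2.893n²π².
First three modes:
  n=1: λ₁ = 2.893π² ≈ 28.553
  n=2: λ₂ = 11.572π² ≈ 114.211 (4× faster decay)
  n=3: λ₃ = 26.037π² ≈ 256.975 (9× faster decay)
As t → ∞, higher modes decay exponentially faster. The n=1 mode dominates: u ~ c₁ sin(πx) e^{-λ₁t}.
Decay rate: λ₁ = 2.893π² ≈ 28.553.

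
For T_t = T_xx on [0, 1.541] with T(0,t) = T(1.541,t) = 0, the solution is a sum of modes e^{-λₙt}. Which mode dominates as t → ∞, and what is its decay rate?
Eigenvalues: λₙ = n²π²/1.541².
First three modes:
  n=1: λ₁ = π²/1.541² ≈ 4.156
  n=2: λ₂ = 4π²/1.541² ≈ 16.625 (4× faster decay)
  n=3: λ₃ = 9π²/1.541² ≈ 37.406 (9× faster decay)
As t → ∞, higher modes decay exponentially faster. The n=1 mode dominates: T ~ c₁ sin(πx/1.541) e^{-λ₁t}.
Decay rate: λ₁ = π²/1.541² ≈ 4.156.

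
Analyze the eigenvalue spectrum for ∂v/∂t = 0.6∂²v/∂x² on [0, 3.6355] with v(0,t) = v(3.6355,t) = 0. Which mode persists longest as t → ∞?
Eigenvalues: λₙ = 0.6n²π²/3.6355².
First three modes:
  n=1: λ₁ = 0.6π²/3.6355² ≈ 0.448
  n=2: λ₂ = 2.4π²/3.6355² ≈ 1.792 (4× faster decay)
  n=3: λ₃ = 5.4π²/3.6355² ≈ 4.032 (9× faster decay)
As t → ∞, higher modes decay exponentially faster. The n=1 mode dominates: v ~ c₁ sin(πx/3.6355) e^{-λ₁t}.
Decay rate: λ₁ = 0.6π²/3.6355² ≈ 0.448.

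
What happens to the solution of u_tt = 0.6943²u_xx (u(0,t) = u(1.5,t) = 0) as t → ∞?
u oscillates (no decay). Energy is conserved; the solution oscillates indefinitely as standing waves.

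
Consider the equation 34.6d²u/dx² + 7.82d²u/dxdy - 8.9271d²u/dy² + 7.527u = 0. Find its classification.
Hyperbolic. (A = 34.6, B = 7.82, C = -8.9271 gives B² - 4AC = 1296.66304.)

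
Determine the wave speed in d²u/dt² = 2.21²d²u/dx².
Speed = 2.21. Information travels along characteristics x = x₀ ± 2.21t.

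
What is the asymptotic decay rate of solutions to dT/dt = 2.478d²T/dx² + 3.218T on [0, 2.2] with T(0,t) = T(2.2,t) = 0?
Eigenvalues: λₙ = 2.478n²π²/2.2² - 3.218.
First three modes:
  n=1: λ₁ = 2.478π²/2.2² - 3.218 ≈ 1.835
  n=2: λ₂ = 9.912π²/2.2² - 3.218 ≈ 16.994
  n=3: λ₃ = 22.302π²/2.2² - 3.218 ≈ 42.26
Since 2.478π²/2.2² ≈ 5.053 > 3.218, all λₙ > 0.
The n=1 mode decays slowest → dominates as t → ∞.
Asymptotic: T ~ c₁ sin(πx/2.2) e^{-λ₁t} with decay rate λ₁ ≈ 1.835.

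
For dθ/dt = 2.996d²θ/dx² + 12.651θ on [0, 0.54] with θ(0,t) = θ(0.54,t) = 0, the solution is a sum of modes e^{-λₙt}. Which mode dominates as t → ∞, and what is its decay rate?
Eigenvalues: λₙ = 2.996n²π²/0.54² - 12.651.
First three modes:
  n=1: λ₁ = 2.996π²/0.54² - 12.651 ≈ 88.753
  n=2: λ₂ = 11.984π²/0.54² - 12.651 ≈ 392.964
  n=3: λ₃ = 26.964π²/0.54² - 12.651 ≈ 899.983
Since 2.996π²/0.54² ≈ 101.404 > 12.651, all λₙ > 0.
The n=1 mode decays slowest → dominates as t → ∞.
Asymptotic: θ ~ c₁ sin(πx/0.54) e^{-λ₁t} with decay rate λ₁ ≈ 88.753.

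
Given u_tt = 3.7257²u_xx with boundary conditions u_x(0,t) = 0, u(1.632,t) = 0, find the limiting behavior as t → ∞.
u oscillates (no decay). Energy is conserved; the solution oscillates indefinitely as standing waves.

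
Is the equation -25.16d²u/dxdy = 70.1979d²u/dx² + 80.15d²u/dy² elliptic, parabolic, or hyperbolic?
Rewriting in standard form: -70.1979d²u/dx² - 25.16d²u/dxdy - 80.15d²u/dy² = 0. Computing B² - 4AC with A = -70.1979, B = -25.16, C = -80.15: discriminant = -21872.42114 (negative). Answer: elliptic.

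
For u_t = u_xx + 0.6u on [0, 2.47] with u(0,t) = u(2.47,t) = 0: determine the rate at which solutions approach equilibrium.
Eigenvalues: λₙ = n²π²/2.47² - 0.6.
First three modes:
  n=1: λ₁ = π²/2.47² - 0.6 ≈ 1.018
  n=2: λ₂ = 4π²/2.47² - 0.6 ≈ 5.871
  n=3: λ₃ = 9π²/2.47² - 0.6 ≈ 13.96
Since π²/2.47² ≈ 1.618 > 0.6, all λₙ > 0.
The n=1 mode decays slowest → dominates as t → ∞.
Asymptotic: u ~ c₁ sin(πx/2.47) e^{-λ₁t} with decay rate λ₁ ≈ 1.018.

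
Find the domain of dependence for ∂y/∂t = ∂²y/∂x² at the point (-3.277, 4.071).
The entire real line. The heat equation has infinite propagation speed: any initial disturbance instantly affects all points (though exponentially small far away).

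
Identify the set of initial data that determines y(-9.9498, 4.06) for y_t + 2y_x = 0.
A single point: x = -18.0698. The characteristic through (-9.9498, 4.06) is x - 2t = const, so x = -9.9498 - 2·4.06 = -18.0698.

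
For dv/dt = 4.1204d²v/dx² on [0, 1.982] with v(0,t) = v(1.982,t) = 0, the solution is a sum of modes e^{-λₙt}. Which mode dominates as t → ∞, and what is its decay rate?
Eigenvalues: λₙ = 4.1204n²π²/1.982².
First three modes:
  n=1: λ₁ = 4.1204π²/1.982² ≈ 10.352
  n=2: λ₂ = 16.4816π²/1.982² ≈ 41.409 (4× faster decay)
  n=3: λ₃ = 37.0836π²/1.982² ≈ 93.17 (9× faster decay)
As t → ∞, higher modes decay exponentially faster. The n=1 mode dominates: v ~ c₁ sin(πx/1.982) e^{-λ₁t}.
Decay rate: λ₁ = 4.1204π²/1.982² ≈ 10.352.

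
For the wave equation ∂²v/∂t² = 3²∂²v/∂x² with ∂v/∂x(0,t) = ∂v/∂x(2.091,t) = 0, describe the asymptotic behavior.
v oscillates about a mean that drifts linearly in t (generically unbounded; no decay). There is no damping, so the nonconstant modes persist as standing waves (energy conserved, no decay). But with Neumann conditions at both ends the constant mode has eigenvalue 0: the spatial mean M(t) of v satisfies M'' = 0, so M(t) = M(0) + M'(0)·t. Unless the initial velocity has zero mean (∫v_t(x,0)dx = 0), the solution grows linearly in t (unbounded, though not exponentially); if it does have zero mean, the solution stays bounded and simply oscillates.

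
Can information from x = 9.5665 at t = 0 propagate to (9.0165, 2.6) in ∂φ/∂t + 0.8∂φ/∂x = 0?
No. Only data at x = 6.9365 affects (9.0165, 2.6). Advection has one-way propagation along characteristics.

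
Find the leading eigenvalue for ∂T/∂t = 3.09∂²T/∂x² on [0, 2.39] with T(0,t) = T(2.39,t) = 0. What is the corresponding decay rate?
Eigenvalues: λₙ = 3.09n²π²/2.39².
First three modes:
  n=1: λ₁ = 3.09π²/2.39² ≈ 5.339
  n=2: λ₂ = 12.36π²/2.39² ≈ 21.356 (4× faster decay)
  n=3: λ₃ = 27.81π²/2.39² ≈ 48.051 (9× faster decay)
As t → ∞, higher modes decay exponentially faster. The n=1 mode dominates: T ~ c₁ sin(πx/2.39) e^{-λ₁t}.
Decay rate: λ₁ = 3.09π²/2.39² ≈ 5.339.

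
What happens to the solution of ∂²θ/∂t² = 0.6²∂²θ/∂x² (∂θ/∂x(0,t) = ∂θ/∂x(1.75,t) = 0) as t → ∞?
θ oscillates about a mean that drifts linearly in t (generically unbounded; no decay). There is no damping, so the nonconstant modes persist as standing waves (energy conserved, no decay). But with Neumann conditions at both ends the constant mode has eigenvalue 0: the spatial mean M(t) of θ satisfies M'' = 0, so M(t) = M(0) + M'(0)·t. Unless the initial velocity has zero mean (∫θ_t(x,0)dx = 0), the solution grows linearly in t (unbounded, though not exponentially); if it does have zero mean, the solution stays bounded and simply oscillates.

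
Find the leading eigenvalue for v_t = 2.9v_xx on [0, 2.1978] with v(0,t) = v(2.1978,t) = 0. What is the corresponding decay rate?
Eigenvalues: λₙ = 2.9n²π²/2.1978².
First three modes:
  n=1: λ₁ = 2.9π²/2.1978² ≈ 5.925
  n=2: λ₂ = 11.6π²/2.1978² ≈ 23.702 (4× faster decay)
  n=3: λ₃ = 26.1π²/2.1978² ≈ 53.329 (9× faster decay)
As t → ∞, higher modes decay exponentially faster. The n=1 mode dominates: v ~ c₁ sin(πx/2.1978) e^{-λ₁t}.
Decay rate: λ₁ = 2.9π²/2.1978² ≈ 5.925.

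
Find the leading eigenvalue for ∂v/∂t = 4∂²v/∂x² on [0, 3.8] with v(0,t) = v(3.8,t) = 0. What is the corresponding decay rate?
Eigenvalues: λₙ = 4n²π²/3.8².
First three modes:
  n=1: λ₁ = 4π²/3.8² ≈ 2.734
  n=2: λ₂ = 16π²/3.8² ≈ 10.936 (4× faster decay)
  n=3: λ₃ = 36π²/3.8² ≈ 24.606 (9× faster decay)
As t → ∞, higher modes decay exponentially faster. The n=1 mode dominates: v ~ c₁ sin(πx/3.8) e^{-λ₁t}.
Decay rate: λ₁ = 4π²/3.8² ≈ 2.734.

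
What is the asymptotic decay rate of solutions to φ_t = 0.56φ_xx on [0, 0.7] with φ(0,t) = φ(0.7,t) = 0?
Eigenvalues: λₙ = 0.56n²π²/0.7².
First three modes:
  n=1: λ₁ = 0.56π²/0.7² ≈ 11.28
  n=2: λ₂ = 2.24π²/0.7² ≈ 45.118 (4× faster decay)
  n=3: λ₃ = 5.04π²/0.7² ≈ 101.516 (9× faster decay)
As t → ∞, higher modes decay exponentially faster. The n=1 mode dominates: φ ~ c₁ sin(πx/0.7) e^{-λ₁t}.
Decay rate: λ₁ = 0.56π²/0.7² ≈ 11.28.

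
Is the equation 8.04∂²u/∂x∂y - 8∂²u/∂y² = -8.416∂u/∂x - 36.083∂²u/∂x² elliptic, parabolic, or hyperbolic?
Rewriting in standard form: 36.083∂²u/∂x² + 8.04∂²u/∂x∂y - 8∂²u/∂y² + 8.416∂u/∂x = 0. Computing B² - 4AC with A = 36.083, B = 8.04, C = -8: discriminant = 1219.2976 (positive). Answer: hyperbolic.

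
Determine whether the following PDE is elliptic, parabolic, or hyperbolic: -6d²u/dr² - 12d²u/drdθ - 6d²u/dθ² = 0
Coefficients: A = -6, B = -12, C = -6. B² - 4AC = 0, which is zero, so the equation is parabolic.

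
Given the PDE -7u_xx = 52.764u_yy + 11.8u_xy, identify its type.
Rewriting in standard form: -7u_xx - 11.8u_xy - 52.764u_yy = 0. The second-order coefficients are A = -7, B = -11.8, C = -52.764. Since B² - 4AC = -1338.152 < 0, this is an elliptic PDE.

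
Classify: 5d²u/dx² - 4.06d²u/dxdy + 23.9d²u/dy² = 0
Elliptic (discriminant = -461.5164).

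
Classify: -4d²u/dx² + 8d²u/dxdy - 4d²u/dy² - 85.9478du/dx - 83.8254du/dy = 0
Parabolic (discriminant = 0).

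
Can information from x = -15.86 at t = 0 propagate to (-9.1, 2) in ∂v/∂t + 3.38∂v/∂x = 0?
Yes. The characteristic through (-9.1, 2) passes through x = -15.86.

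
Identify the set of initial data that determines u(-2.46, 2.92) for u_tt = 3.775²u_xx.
Domain of dependence: [-13.483, 8.563]. Signals travel at speed 3.775, so data within |x - -2.46| ≤ 3.775·2.92 = 11.023 can reach the point.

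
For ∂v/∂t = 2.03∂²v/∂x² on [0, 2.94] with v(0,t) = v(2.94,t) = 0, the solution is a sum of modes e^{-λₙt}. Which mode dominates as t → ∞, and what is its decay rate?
Eigenvalues: λₙ = 2.03n²π²/2.94².
First three modes:
  n=1: λ₁ = 2.03π²/2.94² ≈ 2.318
  n=2: λ₂ = 8.12π²/2.94² ≈ 9.272 (4× faster decay)
  n=3: λ₃ = 18.27π²/2.94² ≈ 20.861 (9× faster decay)
As t → ∞, higher modes decay exponentially faster. The n=1 mode dominates: v ~ c₁ sin(πx/2.94) e^{-λ₁t}.
Decay rate: λ₁ = 2.03π²/2.94² ≈ 2.318.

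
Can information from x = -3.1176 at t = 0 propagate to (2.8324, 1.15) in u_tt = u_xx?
No. The domain of dependence is [1.6824, 3.9824], and -3.1176 is outside this interval.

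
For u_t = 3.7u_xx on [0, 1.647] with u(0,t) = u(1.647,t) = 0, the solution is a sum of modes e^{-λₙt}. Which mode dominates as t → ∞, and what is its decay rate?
Eigenvalues: λₙ = 3.7n²π²/1.647².
First three modes:
  n=1: λ₁ = 3.7π²/1.647² ≈ 13.462
  n=2: λ₂ = 14.8π²/1.647² ≈ 53.849 (4× faster decay)
  n=3: λ₃ = 33.3π²/1.647² ≈ 121.159 (9× faster decay)
As t → ∞, higher modes decay exponentially faster. The n=1 mode dominates: u ~ c₁ sin(πx/1.647) e^{-λ₁t}.
Decay rate: λ₁ = 3.7π²/1.647² ≈ 13.462.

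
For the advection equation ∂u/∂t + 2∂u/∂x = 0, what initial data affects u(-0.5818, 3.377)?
A single point: x = -7.3358. The characteristic through (-0.5818, 3.377) is x - 2t = const, so x = -0.5818 - 2·3.377 = -7.3358.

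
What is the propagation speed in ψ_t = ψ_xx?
Infinite. The heat equation is parabolic, not hyperbolic, so disturbances propagate instantly.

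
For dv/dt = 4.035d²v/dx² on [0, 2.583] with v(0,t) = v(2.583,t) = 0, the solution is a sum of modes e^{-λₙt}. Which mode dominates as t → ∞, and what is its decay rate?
Eigenvalues: λₙ = 4.035n²π²/2.583².
First three modes:
  n=1: λ₁ = 4.035π²/2.583² ≈ 5.969
  n=2: λ₂ = 16.14π²/2.583² ≈ 23.876 (4× faster decay)
  n=3: λ₃ = 36.315π²/2.583² ≈ 53.72 (9× faster decay)
As t → ∞, higher modes decay exponentially faster. The n=1 mode dominates: v ~ c₁ sin(πx/2.583) e^{-λ₁t}.
Decay rate: λ₁ = 4.035π²/2.583² ≈ 5.969.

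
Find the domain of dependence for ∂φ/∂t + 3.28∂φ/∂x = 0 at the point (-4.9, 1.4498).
A single point: x = -9.655344. The characteristic through (-4.9, 1.4498) is x - 3.28t = const, so x = -4.9 - 3.28·1.4498 = -9.655344.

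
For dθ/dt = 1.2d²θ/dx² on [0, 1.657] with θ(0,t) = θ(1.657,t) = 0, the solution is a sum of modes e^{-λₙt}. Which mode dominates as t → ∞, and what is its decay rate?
Eigenvalues: λₙ = 1.2n²π²/1.657².
First three modes:
  n=1: λ₁ = 1.2π²/1.657² ≈ 4.314
  n=2: λ₂ = 4.8π²/1.657² ≈ 17.254 (4× faster decay)
  n=3: λ₃ = 10.8π²/1.657² ≈ 38.822 (9× faster decay)
As t → ∞, higher modes decay exponentially faster. The n=1 mode dominates: θ ~ c₁ sin(πx/1.657) e^{-λ₁t}.
Decay rate: λ₁ = 1.2π²/1.657² ≈ 4.314.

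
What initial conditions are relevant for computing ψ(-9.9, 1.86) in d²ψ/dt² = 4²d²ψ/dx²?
Domain of dependence: [-17.34, -2.46]. Signals travel at speed 4, so data within |x - -9.9| ≤ 4·1.86 = 7.44 can reach the point.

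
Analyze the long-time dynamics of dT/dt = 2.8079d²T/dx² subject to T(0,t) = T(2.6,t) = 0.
Long-time behavior: T → 0. Heat diffuses out through both boundaries.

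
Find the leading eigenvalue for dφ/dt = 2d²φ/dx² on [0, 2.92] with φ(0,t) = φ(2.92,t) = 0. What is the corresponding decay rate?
Eigenvalues: λₙ = 2n²π²/2.92².
First three modes:
  n=1: λ₁ = 2π²/2.92² ≈ 2.315
  n=2: λ₂ = 8π²/2.92² ≈ 9.26 (4× faster decay)
  n=3: λ₃ = 18π²/2.92² ≈ 20.836 (9× faster decay)
As t → ∞, higher modes decay exponentially faster. The n=1 mode dominates: φ ~ c₁ sin(πx/2.92) e^{-λ₁t}.
Decay rate: λ₁ = 2π²/2.92² ≈ 2.315.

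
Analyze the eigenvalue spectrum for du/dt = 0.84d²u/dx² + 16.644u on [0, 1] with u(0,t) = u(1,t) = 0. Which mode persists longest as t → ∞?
Eigenvalues: λₙ = 0.84n²π²/1² - 16.644.
First three modes:
  n=1: λ₁ = 0.84π² - 16.644 ≈ -8.354
  n=2: λ₂ = 3.36π² - 16.644 ≈ 16.518
  n=3: λ₃ = 7.56π² - 16.644 ≈ 57.97
Since 0.84π² ≈ 8.29 < 16.644, λ₁ < 0.
The n=1 mode grows fastest (−λₙ is largest for n=1) → dominates.
Asymptotic: u ~ c₁ sin(πx/1) e^{8.354t} (exponential growth at rate −λ₁ ≈ 8.354).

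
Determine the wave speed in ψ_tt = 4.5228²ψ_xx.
Speed = 4.5228. Information travels along characteristics x = x₀ ± 4.5228t.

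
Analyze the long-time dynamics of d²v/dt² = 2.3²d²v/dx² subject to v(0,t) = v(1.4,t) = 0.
Long-time behavior: v oscillates (no decay). Energy is conserved; the solution oscillates indefinitely as standing waves.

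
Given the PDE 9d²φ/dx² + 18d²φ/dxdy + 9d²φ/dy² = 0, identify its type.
The second-order coefficients are A = 9, B = 18, C = 9. Since B² - 4AC = 0 = 0, this is a parabolic PDE.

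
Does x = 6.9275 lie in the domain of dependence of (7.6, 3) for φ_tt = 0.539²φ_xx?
Yes. The domain of dependence is [5.983, 9.217], and 6.9275 ∈ [5.983, 9.217].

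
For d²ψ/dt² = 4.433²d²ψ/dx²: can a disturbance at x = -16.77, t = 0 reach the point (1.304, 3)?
No. The domain of dependence is [-11.995, 14.603], and -16.77 is outside this interval.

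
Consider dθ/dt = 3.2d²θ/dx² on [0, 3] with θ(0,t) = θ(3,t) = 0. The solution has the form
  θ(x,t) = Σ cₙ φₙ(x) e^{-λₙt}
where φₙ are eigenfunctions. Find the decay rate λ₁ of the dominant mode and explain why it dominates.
Eigenvalues: λₙ = 3.2n²π²/3².
First three modes:
  n=1: λ₁ = 3.2π²/3² ≈ 3.509
  n=2: λ₂ = 12.8π²/3² ≈ 14.037 (4× faster decay)
  n=3: λ₃ = 28.8π²/3² ≈ 31.583 (9× faster decay)
As t → ∞, higher modes decay exponentially faster. The n=1 mode dominates: θ ~ c₁ sin(πx/3) e^{-λ₁t}.
Decay rate: λ₁ = 3.2π²/3² ≈ 3.509.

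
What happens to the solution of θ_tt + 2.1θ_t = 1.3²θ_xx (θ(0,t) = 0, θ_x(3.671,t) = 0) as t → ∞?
θ → 0. Damping (γ=2.1) dissipates energy; oscillations decay exponentially.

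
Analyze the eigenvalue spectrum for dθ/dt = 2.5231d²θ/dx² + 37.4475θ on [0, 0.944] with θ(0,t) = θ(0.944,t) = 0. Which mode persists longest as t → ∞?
Eigenvalues: λₙ = 2.5231n²π²/0.944² - 37.4475.
First three modes:
  n=1: λ₁ = 2.5231π²/0.944² - 37.4475 ≈ -9.503
  n=2: λ₂ = 10.0924π²/0.944² - 37.4475 ≈ 74.329
  n=3: λ₃ = 22.7079π²/0.944² - 37.4475 ≈ 214.049
Since 2.5231π²/0.944² ≈ 27.944 < 37.4475, λ₁ < 0.
The n=1 mode grows fastest (−λₙ is largest for n=1) → dominates.
Asymptotic: θ ~ c₁ sin(πx/0.944) e^{9.503t} (exponential growth at rate −λ₁ ≈ 9.503).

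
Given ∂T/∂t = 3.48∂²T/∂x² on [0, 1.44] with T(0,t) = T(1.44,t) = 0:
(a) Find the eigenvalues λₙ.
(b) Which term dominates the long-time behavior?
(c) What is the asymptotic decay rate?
Eigenvalues: λₙ = 3.48n²π²/1.44².
First three modes:
  n=1: λ₁ = 3.48π²/1.44² ≈ 16.564
  n=2: λ₂ = 13.92π²/1.44² ≈ 66.254 (4× faster decay)
  n=3: λ₃ = 31.32π²/1.44² ≈ 149.072 (9× faster decay)
As t → ∞, higher modes decay exponentially faster. The n=1 mode dominates: T ~ c₁ sin(πx/1.44) e^{-λ₁t}.
Decay rate: λ₁ = 3.48π²/1.44² ≈ 16.564.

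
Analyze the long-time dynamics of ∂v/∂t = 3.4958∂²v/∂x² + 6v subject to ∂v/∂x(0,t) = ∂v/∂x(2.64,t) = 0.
Long-time behavior: v grows unboundedly. With Neumann BCs the constant mode has diffusion eigenvalue 0, so any r > 0 makes it grow like e^(6t); solution grows exponentially.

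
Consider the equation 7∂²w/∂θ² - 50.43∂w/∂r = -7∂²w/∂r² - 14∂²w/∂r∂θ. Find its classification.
Rewriting in standard form: 7∂²w/∂r² + 14∂²w/∂r∂θ + 7∂²w/∂θ² - 50.43∂w/∂r = 0. Parabolic. (A = 7, B = 14, C = 7 gives B² - 4AC = 0.)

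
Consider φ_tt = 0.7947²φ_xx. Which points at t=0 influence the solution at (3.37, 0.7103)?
Domain of dependence: [2.80552459, 3.93447541]. Signals travel at speed 0.7947, so data within |x - 3.37| ≤ 0.7947·0.7103 = 0.56447541 can reach the point.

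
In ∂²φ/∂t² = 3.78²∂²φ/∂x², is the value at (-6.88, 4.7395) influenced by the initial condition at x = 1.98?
Yes. The domain of dependence is [-24.79531, 11.03531], and 1.98 ∈ [-24.79531, 11.03531].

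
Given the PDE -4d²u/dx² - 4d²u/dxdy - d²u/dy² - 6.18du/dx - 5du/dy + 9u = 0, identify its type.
The second-order coefficients are A = -4, B = -4, C = -1. Since B² - 4AC = 0 = 0, this is a parabolic PDE.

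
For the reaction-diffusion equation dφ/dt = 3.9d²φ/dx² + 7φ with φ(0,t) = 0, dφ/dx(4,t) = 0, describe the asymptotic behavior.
φ grows unboundedly. Reaction dominates diffusion (r=7 > κπ²/(4L²)≈0.6); solution grows exponentially.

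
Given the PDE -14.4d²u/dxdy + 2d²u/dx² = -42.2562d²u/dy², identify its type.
Rewriting in standard form: 2d²u/dx² - 14.4d²u/dxdy + 42.2562d²u/dy² = 0. The second-order coefficients are A = 2, B = -14.4, C = 42.2562. Since B² - 4AC = -130.6896 < 0, this is an elliptic PDE.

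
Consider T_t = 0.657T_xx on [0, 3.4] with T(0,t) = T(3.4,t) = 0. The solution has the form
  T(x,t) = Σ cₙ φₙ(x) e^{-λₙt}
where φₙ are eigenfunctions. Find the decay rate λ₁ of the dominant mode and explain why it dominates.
Eigenvalues: λₙ = 0.657n²π²/3.4².
First three modes:
  n=1: λ₁ = 0.657π²/3.4² ≈ 0.561
  n=2: λ₂ = 2.628π²/3.4² ≈ 2.244 (4× faster decay)
  n=3: λ₃ = 5.913π²/3.4² ≈ 5.048 (9× faster decay)
As t → ∞, higher modes decay exponentially faster. The n=1 mode dominates: T ~ c₁ sin(πx/3.4) e^{-λ₁t}.
Decay rate: λ₁ = 0.657π²/3.4² ≈ 0.561.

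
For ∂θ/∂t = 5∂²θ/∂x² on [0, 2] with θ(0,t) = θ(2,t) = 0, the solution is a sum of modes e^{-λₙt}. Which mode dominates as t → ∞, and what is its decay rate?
Eigenvalues: λₙ = 5n²π²/2².
First three modes:
  n=1: λ₁ = 5π²/2² ≈ 12.337
  n=2: λ₂ = 20π²/2² ≈ 49.348 (4× faster decay)
  n=3: λ₃ = 45π²/2² ≈ 111.033 (9× faster decay)
As t → ∞, higher modes decay exponentially faster. The n=1 mode dominates: θ ~ c₁ sin(πx/2) e^{-λ₁t}.
Decay rate: λ₁ = 5π²/2² ≈ 12.337.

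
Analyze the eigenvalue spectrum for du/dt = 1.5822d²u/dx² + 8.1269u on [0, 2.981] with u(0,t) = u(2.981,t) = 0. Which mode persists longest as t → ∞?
Eigenvalues: λₙ = 1.5822n²π²/2.981² - 8.1269.
First three modes:
  n=1: λ₁ = 1.5822π²/2.981² - 8.1269 ≈ -6.37
  n=2: λ₂ = 6.3288π²/2.981² - 8.1269 ≈ -1.098
  n=3: λ₃ = 14.2398π²/2.981² - 8.1269 ≈ 7.688
Since 1.5822π²/2.981² ≈ 1.757 < 8.1269, λ₁ < 0.
The n=1 mode grows fastest (−λₙ is largest for n=1) → dominates.
Asymptotic: u ~ c₁ sin(πx/2.981) e^{6.37t} (exponential growth at rate −λ₁ ≈ 6.37).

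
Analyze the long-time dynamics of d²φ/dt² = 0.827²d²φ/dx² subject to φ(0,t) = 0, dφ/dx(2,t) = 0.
Long-time behavior: φ oscillates (no decay). Energy is conserved; the solution oscillates indefinitely as standing waves.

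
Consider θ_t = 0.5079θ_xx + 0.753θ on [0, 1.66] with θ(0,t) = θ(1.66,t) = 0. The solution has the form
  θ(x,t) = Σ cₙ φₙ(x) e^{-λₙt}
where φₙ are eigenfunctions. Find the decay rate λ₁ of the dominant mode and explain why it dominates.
Eigenvalues: λₙ = 0.5079n²π²/1.66² - 0.753.
First three modes:
  n=1: λ₁ = 0.5079π²/1.66² - 0.753 ≈ 1.066
  n=2: λ₂ = 2.0316π²/1.66² - 0.753 ≈ 6.523
  n=3: λ₃ = 4.5711π²/1.66² - 0.753 ≈ 15.619
Since 0.5079π²/1.66² ≈ 1.819 > 0.753, all λₙ > 0.
The n=1 mode decays slowest → dominates as t → ∞.
Asymptotic: θ ~ c₁ sin(πx/1.66) e^{-λ₁t} with decay rate λ₁ ≈ 1.066.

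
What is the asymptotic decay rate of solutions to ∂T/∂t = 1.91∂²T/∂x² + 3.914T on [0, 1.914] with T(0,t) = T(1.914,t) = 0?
Eigenvalues: λₙ = 1.91n²π²/1.914² - 3.914.
First three modes:
  n=1: λ₁ = 1.91π²/1.914² - 3.914 ≈ 1.232
  n=2: λ₂ = 7.64π²/1.914² - 3.914 ≈ 16.669
  n=3: λ₃ = 17.19π²/1.914² - 3.914 ≈ 42.398
Since 1.91π²/1.914² ≈ 5.146 > 3.914, all λₙ > 0.
The n=1 mode decays slowest → dominates as t → ∞.
Asymptotic: T ~ c₁ sin(πx/1.914) e^{-λ₁t} with decay rate λ₁ ≈ 1.232.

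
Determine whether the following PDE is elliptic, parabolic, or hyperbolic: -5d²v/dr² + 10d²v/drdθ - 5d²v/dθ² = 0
Coefficients: A = -5, B = 10, C = -5. B² - 4AC = 0, which is zero, so the equation is parabolic.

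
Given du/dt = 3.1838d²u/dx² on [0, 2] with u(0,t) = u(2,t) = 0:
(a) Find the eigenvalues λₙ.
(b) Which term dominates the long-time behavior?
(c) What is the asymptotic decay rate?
Eigenvalues: λₙ = 3.1838n²π²/2².
First three modes:
  n=1: λ₁ = 3.1838π²/2² ≈ 7.856
  n=2: λ₂ = 12.7352π²/2² ≈ 31.423 (4× faster decay)
  n=3: λ₃ = 28.6542π²/2² ≈ 70.701 (9× faster decay)
As t → ∞, higher modes decay exponentially faster. The n=1 mode dominates: u ~ c₁ sin(πx/2) e^{-λ₁t}.
Decay rate: λ₁ = 3.1838π²/2² ≈ 7.856.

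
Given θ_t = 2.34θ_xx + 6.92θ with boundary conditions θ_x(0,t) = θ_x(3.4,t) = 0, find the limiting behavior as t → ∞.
θ grows unboundedly. With Neumann BCs the constant mode has diffusion eigenvalue 0, so any r > 0 makes it grow like e^(6.92t); solution grows exponentially.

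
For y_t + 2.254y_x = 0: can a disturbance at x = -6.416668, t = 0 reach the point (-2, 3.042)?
No. Only data at x = -8.856668 affects (-2, 3.042). Advection has one-way propagation along characteristics.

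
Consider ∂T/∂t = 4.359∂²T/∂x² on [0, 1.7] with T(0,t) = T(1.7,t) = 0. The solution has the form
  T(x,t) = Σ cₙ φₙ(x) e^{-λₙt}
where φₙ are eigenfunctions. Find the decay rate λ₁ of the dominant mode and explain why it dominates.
Eigenvalues: λₙ = 4.359n²π²/1.7².
First three modes:
  n=1: λ₁ = 4.359π²/1.7² ≈ 14.886
  n=2: λ₂ = 17.436π²/1.7² ≈ 59.545 (4× faster decay)
  n=3: λ₃ = 39.231π²/1.7² ≈ 133.977 (9× faster decay)
As t → ∞, higher modes decay exponentially faster. The n=1 mode dominates: T ~ c₁ sin(πx/1.7) e^{-λ₁t}.
Decay rate: λ₁ = 4.359π²/1.7² ≈ 14.886.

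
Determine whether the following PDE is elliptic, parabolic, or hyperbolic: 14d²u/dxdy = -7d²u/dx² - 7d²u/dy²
Rewriting in standard form: 7d²u/dx² + 14d²u/dxdy + 7d²u/dy² = 0. Coefficients: A = 7, B = 14, C = 7. B² - 4AC = 0, which is zero, so the equation is parabolic.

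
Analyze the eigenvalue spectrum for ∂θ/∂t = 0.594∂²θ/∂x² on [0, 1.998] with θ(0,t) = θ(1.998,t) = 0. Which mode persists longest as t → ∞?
Eigenvalues: λₙ = 0.594n²π²/1.998².
First three modes:
  n=1: λ₁ = 0.594π²/1.998² ≈ 1.469
  n=2: λ₂ = 2.376π²/1.998² ≈ 5.874 (4× faster decay)
  n=3: λ₃ = 5.346π²/1.998² ≈ 13.217 (9× faster decay)
As t → ∞, higher modes decay exponentially faster. The n=1 mode dominates: θ ~ c₁ sin(πx/1.998) e^{-λ₁t}.
Decay rate: λ₁ = 0.594π²/1.998² ≈ 1.469.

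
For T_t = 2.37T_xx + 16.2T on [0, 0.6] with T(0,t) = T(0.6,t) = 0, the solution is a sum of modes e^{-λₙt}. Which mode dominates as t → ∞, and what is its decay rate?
Eigenvalues: λₙ = 2.37n²π²/0.6² - 16.2.
First three modes:
  n=1: λ₁ = 2.37π²/0.6² - 16.2 ≈ 48.775
  n=2: λ₂ = 9.48π²/0.6² - 16.2 ≈ 243.7
  n=3: λ₃ = 21.33π²/0.6² - 16.2 ≈ 568.574
Since 2.37π²/0.6² ≈ 64.975 > 16.2, all λₙ > 0.
The n=1 mode decays slowest → dominates as t → ∞.
Asymptotic: T ~ c₁ sin(πx/0.6) e^{-λ₁t} with decay rate λ₁ ≈ 48.775.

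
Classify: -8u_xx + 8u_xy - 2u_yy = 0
Parabolic (discriminant = 0).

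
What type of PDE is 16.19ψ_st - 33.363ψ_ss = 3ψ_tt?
Rewriting in standard form: -33.363ψ_ss + 16.19ψ_st - 3ψ_tt = 0. With A = -33.363, B = 16.19, C = -3, the discriminant is -138.2399. This is an elliptic PDE.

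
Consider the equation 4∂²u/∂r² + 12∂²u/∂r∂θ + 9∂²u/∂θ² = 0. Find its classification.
Parabolic. (A = 4, B = 12, C = 9 gives B² - 4AC = 0.)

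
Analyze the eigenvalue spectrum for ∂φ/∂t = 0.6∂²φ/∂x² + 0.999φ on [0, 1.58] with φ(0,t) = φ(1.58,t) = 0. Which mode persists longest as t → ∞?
Eigenvalues: λₙ = 0.6n²π²/1.58² - 0.999.
First three modes:
  n=1: λ₁ = 0.6π²/1.58² - 0.999 ≈ 1.373
  n=2: λ₂ = 2.4π²/1.58² - 0.999 ≈ 8.489
  n=3: λ₃ = 5.4π²/1.58² - 0.999 ≈ 20.35
Since 0.6π²/1.58² ≈ 2.372 > 0.999, all λₙ > 0.
The n=1 mode decays slowest → dominates as t → ∞.
Asymptotic: φ ~ c₁ sin(πx/1.58) e^{-λ₁t} with decay rate λ₁ ≈ 1.373.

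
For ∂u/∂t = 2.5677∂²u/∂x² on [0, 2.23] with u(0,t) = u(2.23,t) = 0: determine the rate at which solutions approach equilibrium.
Eigenvalues: λₙ = 2.5677n²π²/2.23².
First three modes:
  n=1: λ₁ = 2.5677π²/2.23² ≈ 5.096
  n=2: λ₂ = 10.2708π²/2.23² ≈ 20.384 (4× faster decay)
  n=3: λ₃ = 23.1093π²/2.23² ≈ 45.865 (9× faster decay)
As t → ∞, higher modes decay exponentially faster. The n=1 mode dominates: u ~ c₁ sin(πx/2.23) e^{-λ₁t}.
Decay rate: λ₁ = 2.5677π²/2.23² ≈ 5.096.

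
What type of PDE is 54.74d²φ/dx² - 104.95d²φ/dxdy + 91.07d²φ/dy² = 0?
With A = 54.74, B = -104.95, C = 91.07, the discriminant is -8926.1847. This is an elliptic PDE.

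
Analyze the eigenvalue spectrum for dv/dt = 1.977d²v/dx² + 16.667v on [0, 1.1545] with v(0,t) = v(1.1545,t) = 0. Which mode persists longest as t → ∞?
Eigenvalues: λₙ = 1.977n²π²/1.1545² - 16.667.
First three modes:
  n=1: λ₁ = 1.977π²/1.1545² - 16.667 ≈ -2.028
  n=2: λ₂ = 7.908π²/1.1545² - 16.667 ≈ 41.89
  n=3: λ₃ = 17.793π²/1.1545² - 16.667 ≈ 115.086
Since 1.977π²/1.1545² ≈ 14.639 < 16.667, λ₁ < 0.
The n=1 mode grows fastest (−λₙ is largest for n=1) → dominates.
Asymptotic: v ~ c₁ sin(πx/1.1545) e^{2.028t} (exponential growth at rate −λ₁ ≈ 2.028).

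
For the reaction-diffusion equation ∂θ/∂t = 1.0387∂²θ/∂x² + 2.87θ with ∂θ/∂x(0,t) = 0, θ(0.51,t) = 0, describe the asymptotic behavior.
θ → 0. Diffusion dominates reaction (r=2.87 < κπ²/(4L²)≈9.85); solution decays.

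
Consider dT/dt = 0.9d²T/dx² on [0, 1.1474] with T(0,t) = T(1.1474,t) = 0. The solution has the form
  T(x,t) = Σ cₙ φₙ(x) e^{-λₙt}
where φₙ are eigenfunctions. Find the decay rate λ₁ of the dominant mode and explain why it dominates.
Eigenvalues: λₙ = 0.9n²π²/1.1474².
First three modes:
  n=1: λ₁ = 0.9π²/1.1474² ≈ 6.747
  n=2: λ₂ = 3.6π²/1.1474² ≈ 26.988 (4× faster decay)
  n=3: λ₃ = 8.1π²/1.1474² ≈ 60.723 (9× faster decay)
As t → ∞, higher modes decay exponentially faster. The n=1 mode dominates: T ~ c₁ sin(πx/1.1474) e^{-λ₁t}.
Decay rate: λ₁ = 0.9π²/1.1474² ≈ 6.747.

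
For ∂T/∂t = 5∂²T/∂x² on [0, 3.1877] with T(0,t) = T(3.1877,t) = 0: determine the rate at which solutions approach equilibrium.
Eigenvalues: λₙ = 5n²π²/3.1877².
First three modes:
  n=1: λ₁ = 5π²/3.1877² ≈ 4.856
  n=2: λ₂ = 20π²/3.1877² ≈ 19.426 (4× faster decay)
  n=3: λ₃ = 45π²/3.1877² ≈ 43.708 (9× faster decay)
As t → ∞, higher modes decay exponentially faster. The n=1 mode dominates: T ~ c₁ sin(πx/3.1877) e^{-λ₁t}.
Decay rate: λ₁ = 5π²/3.1877² ≈ 4.856.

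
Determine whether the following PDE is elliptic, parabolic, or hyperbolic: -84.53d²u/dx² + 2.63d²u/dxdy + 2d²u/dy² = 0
Coefficients: A = -84.53, B = 2.63, C = 2. B² - 4AC = 683.1569, which is positive, so the equation is hyperbolic.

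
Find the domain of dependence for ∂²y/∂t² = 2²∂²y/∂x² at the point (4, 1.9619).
Domain of dependence: [0.0762, 7.9238]. Signals travel at speed 2, so data within |x - 4| ≤ 2·1.9619 = 3.9238 can reach the point.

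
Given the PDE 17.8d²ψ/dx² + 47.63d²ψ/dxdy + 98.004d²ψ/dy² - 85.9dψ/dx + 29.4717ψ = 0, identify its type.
The second-order coefficients are A = 17.8, B = 47.63, C = 98.004. Since B² - 4AC = -4709.2679 < 0, this is an elliptic PDE.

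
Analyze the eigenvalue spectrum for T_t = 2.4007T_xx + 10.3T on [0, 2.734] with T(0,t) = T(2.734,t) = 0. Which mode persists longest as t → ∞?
Eigenvalues: λₙ = 2.4007n²π²/2.734² - 10.3.
First three modes:
  n=1: λ₁ = 2.4007π²/2.734² - 10.3 ≈ -7.13
  n=2: λ₂ = 9.6028π²/2.734² - 10.3 ≈ 2.379
  n=3: λ₃ = 21.6063π²/2.734² - 10.3 ≈ 18.229
Since 2.4007π²/2.734² ≈ 3.17 < 10.3, λ₁ < 0.
The n=1 mode grows fastest (−λₙ is largest for n=1) → dominates.
Asymptotic: T ~ c₁ sin(πx/2.734) e^{7.13t} (exponential growth at rate −λ₁ ≈ 7.13).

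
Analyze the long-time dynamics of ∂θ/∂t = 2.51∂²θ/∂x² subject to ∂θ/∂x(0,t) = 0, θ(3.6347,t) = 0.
Long-time behavior: θ → 0. Heat escapes through the Dirichlet boundary.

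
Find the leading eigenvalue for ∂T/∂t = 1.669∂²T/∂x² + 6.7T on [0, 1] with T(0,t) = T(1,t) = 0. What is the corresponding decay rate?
Eigenvalues: λₙ = 1.669n²π²/1² - 6.7.
First three modes:
  n=1: λ₁ = 1.669π² - 6.7 ≈ 9.772
  n=2: λ₂ = 6.676π² - 6.7 ≈ 59.189
  n=3: λ₃ = 15.021π² - 6.7 ≈ 141.551
Since 1.669π² ≈ 16.472 > 6.7, all λₙ > 0.
The n=1 mode decays slowest → dominates as t → ∞.
Asymptotic: T ~ c₁ sin(πx/1) e^{-λ₁t} with decay rate λ₁ ≈ 9.772.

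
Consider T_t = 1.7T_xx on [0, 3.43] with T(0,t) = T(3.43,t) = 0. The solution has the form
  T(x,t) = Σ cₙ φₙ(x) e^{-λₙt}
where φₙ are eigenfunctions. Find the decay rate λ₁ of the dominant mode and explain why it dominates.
Eigenvalues: λₙ = 1.7n²π²/3.43².
First three modes:
  n=1: λ₁ = 1.7π²/3.43² ≈ 1.426
  n=2: λ₂ = 6.8π²/3.43² ≈ 5.705 (4× faster decay)
  n=3: λ₃ = 15.3π²/3.43² ≈ 12.835 (9× faster decay)
As t → ∞, higher modes decay exponentially faster. The n=1 mode dominates: T ~ c₁ sin(πx/3.43) e^{-λ₁t}.
Decay rate: λ₁ = 1.7π²/3.43² ≈ 1.426.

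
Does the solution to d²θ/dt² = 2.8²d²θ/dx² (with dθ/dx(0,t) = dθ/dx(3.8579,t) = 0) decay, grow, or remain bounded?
θ oscillates about a mean that drifts linearly in t (generically unbounded; no decay). There is no damping, so the nonconstant modes persist as standing waves (energy conserved, no decay). But with Neumann conditions at both ends the constant mode has eigenvalue 0: the spatial mean M(t) of θ satisfies M'' = 0, so M(t) = M(0) + M'(0)·t. Unless the initial velocity has zero mean (∫θ_t(x,0)dx = 0), the solution grows linearly in t (unbounded, though not exponentially); if it does have zero mean, the solution stays bounded and simply oscillates.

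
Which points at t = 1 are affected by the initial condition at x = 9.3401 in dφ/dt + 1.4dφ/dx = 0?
At x = 10.7401. The characteristic carries data from (9.3401, 0) to (10.7401, 1).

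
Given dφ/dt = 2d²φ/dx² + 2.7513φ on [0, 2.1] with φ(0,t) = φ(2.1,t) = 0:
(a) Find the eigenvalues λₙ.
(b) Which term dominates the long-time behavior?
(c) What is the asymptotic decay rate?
Eigenvalues: λₙ = 2n²π²/2.1² - 2.7513.
First three modes:
  n=1: λ₁ = 2π²/2.1² - 2.7513 ≈ 1.725
  n=2: λ₂ = 8π²/2.1² - 2.7513 ≈ 15.153
  n=3: λ₃ = 18π²/2.1² - 2.7513 ≈ 37.533
Since 2π²/2.1² ≈ 4.476 > 2.7513, all λₙ > 0.
The n=1 mode decays slowest → dominates as t → ∞.
Asymptotic: φ ~ c₁ sin(πx/2.1) e^{-λ₁t} with decay rate λ₁ ≈ 1.725.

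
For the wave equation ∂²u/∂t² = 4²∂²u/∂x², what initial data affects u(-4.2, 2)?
Domain of dependence: [-12.2, 3.8]. Signals travel at speed 4, so data within |x - -4.2| ≤ 4·2 = 8 can reach the point.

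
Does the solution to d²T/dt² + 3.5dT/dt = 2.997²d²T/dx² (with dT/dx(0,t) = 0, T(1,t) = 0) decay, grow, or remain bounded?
T → 0. Damping (γ=3.5) dissipates energy; oscillations decay exponentially.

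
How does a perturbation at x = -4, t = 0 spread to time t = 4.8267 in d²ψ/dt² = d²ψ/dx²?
Domain of influence: [-8.8267, 0.8267]. Data at x = -4 spreads outward at speed 1.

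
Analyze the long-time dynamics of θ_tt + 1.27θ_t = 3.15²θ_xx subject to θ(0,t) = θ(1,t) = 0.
Long-time behavior: θ → 0. Damping (γ=1.27) dissipates energy; oscillations decay exponentially.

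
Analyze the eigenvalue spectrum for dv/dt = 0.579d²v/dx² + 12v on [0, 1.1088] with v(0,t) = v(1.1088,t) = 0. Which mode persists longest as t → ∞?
Eigenvalues: λₙ = 0.579n²π²/1.1088² - 12.
First three modes:
  n=1: λ₁ = 0.579π²/1.1088² - 12 ≈ -7.352
  n=2: λ₂ = 2.316π²/1.1088² - 12 ≈ 6.592
  n=3: λ₃ = 5.211π²/1.1088² - 12 ≈ 29.833
Since 0.579π²/1.1088² ≈ 4.648 < 12, λ₁ < 0.
The n=1 mode grows fastest (−λₙ is largest for n=1) → dominates.
Asymptotic: v ~ c₁ sin(πx/1.1088) e^{7.352t} (exponential growth at rate −λ₁ ≈ 7.352).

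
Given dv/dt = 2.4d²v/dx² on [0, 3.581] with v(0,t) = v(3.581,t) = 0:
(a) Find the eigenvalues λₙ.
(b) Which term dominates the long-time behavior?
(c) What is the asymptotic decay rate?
Eigenvalues: λₙ = 2.4n²π²/3.581².
First three modes:
  n=1: λ₁ = 2.4π²/3.581² ≈ 1.847
  n=2: λ₂ = 9.6π²/3.581² ≈ 7.389 (4× faster decay)
  n=3: λ₃ = 21.6π²/3.581² ≈ 16.624 (9× faster decay)
As t → ∞, higher modes decay exponentially faster. The n=1 mode dominates: v ~ c₁ sin(πx/3.581) e^{-λ₁t}.
Decay rate: λ₁ = 2.4π²/3.581² ≈ 1.847.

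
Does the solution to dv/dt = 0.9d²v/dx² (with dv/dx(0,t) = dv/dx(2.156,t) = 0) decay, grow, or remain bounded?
v → constant (steady state). Heat is conserved (no flux at boundaries); solution approaches the spatial average.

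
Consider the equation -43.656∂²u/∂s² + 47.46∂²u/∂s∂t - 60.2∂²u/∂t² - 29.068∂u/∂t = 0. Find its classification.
Elliptic. (A = -43.656, B = 47.46, C = -60.2 gives B² - 4AC = -8259.9132.)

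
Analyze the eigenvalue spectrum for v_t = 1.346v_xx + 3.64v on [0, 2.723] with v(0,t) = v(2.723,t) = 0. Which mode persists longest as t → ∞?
Eigenvalues: λₙ = 1.346n²π²/2.723² - 3.64.
First three modes:
  n=1: λ₁ = 1.346π²/2.723² - 3.64 ≈ -1.848
  n=2: λ₂ = 5.384π²/2.723² - 3.64 ≈ 3.527
  n=3: λ₃ = 12.114π²/2.723² - 3.64 ≈ 12.485
Since 1.346π²/2.723² ≈ 1.792 < 3.64, λ₁ < 0.
The n=1 mode grows fastest (−λₙ is largest for n=1) → dominates.
Asymptotic: v ~ c₁ sin(πx/2.723) e^{1.848t} (exponential growth at rate −λ₁ ≈ 1.848).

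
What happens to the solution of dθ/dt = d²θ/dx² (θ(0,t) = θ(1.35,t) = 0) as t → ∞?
θ → 0. Heat diffuses out through both boundaries.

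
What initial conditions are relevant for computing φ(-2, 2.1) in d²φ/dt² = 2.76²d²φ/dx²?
Domain of dependence: [-7.796, 3.796]. Signals travel at speed 2.76, so data within |x - -2| ≤ 2.76·2.1 = 5.796 can reach the point.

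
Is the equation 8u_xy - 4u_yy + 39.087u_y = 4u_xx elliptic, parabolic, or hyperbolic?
Rewriting in standard form: -4u_xx + 8u_xy - 4u_yy + 39.087u_y = 0. Computing B² - 4AC with A = -4, B = 8, C = -4: discriminant = 0 (zero). Answer: parabolic.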